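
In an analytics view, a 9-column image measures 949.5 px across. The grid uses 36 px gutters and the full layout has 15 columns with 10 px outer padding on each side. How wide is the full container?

1626.5 px

9c + 8·36 = 949.5 → 9c = 661.5 → c = 73.5 px.
Total width: 2·10 + 15·73.5 + 14·36 = 1626.5 px.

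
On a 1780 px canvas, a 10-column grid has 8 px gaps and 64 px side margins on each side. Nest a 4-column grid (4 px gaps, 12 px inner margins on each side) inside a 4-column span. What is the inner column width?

Inside the margins: 1780 − 128 = 1652 px.
10c + 9·8 = 1652 → 10c = 1580 → c = 158 px.
Span of 4: 4·158 + 3·8 = 632 + 24 = 656 px.
Inner content = 656 − 2·12 = 632 px.
632 − 3·4 = 620; ÷4 gives d = 155 px.

155 px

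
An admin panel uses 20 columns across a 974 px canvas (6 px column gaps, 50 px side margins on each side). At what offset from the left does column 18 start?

798 px

Subtract both margins: 974 − 2·50 = 874 px.
Subtracting 19 column gaps of 6 leaves 760 for 20 columns, so c = 38 px.
Each column+gutter stride is 44 px; 17 of them past the 50 px margin is 50 + 748 = 798 px.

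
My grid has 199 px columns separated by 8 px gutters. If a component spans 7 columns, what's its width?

1441 px

7 columns plus 6 gutters: 1393 + 48 = 1441 px.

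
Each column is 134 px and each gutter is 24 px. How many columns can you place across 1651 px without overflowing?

10 columns

k columns need k·134 + (k−1)·24 = k·158 − 24.
k·158 − 24 ≤ 1651 → k ≤ 1675 / 158 ≈ 10.60, so k = 10.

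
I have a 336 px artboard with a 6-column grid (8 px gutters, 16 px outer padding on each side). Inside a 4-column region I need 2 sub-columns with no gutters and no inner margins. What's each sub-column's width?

Take off 32 px of margins, leaving 304 px.
Subtracting 5 gutters of 8 leaves 264 for 6 columns, so c = 44 px.
Span of 4: 4·44 + 3·8 = 176 + 24 = 200 px.
With no gutters, each column is 200/2 = 100 px.

100 px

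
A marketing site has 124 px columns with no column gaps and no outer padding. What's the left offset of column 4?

Before column 4: 3 columns + 3 column gaps.
Offset = 3·(124 + 0) = 3·124 = 372 px.

372 px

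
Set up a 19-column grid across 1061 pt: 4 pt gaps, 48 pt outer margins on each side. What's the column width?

47 pt

Inside the margins: 1061 − 96 = 965 pt.
19c + 18·4 = 965 → 19c = 893 → c = 47 pt.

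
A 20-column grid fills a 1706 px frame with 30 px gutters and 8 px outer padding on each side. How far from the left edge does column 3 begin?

Take off 16 px of margins, leaving 1690 px.
Subtracting 19 gutters of 30 leaves 1120 for 20 columns, so c = 56 px.
Before column 3: the margin + 2 columns + 2 gutters.
Offset = 8 + 2·(56 + 30) = 8 + 172 = 180 px.

180 px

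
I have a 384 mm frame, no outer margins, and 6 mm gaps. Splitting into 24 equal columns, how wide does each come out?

384 − 23·6 = 246; ÷24 gives c = 10.25 mm.

10.25 mm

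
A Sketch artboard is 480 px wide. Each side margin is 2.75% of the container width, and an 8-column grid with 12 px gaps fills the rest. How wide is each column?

Margins: 2.75% × 480 = 13.2 px each, so content = 480 − 26.4 = 453.6 px.
8c + 7·12 = 453.6 → 8c = 369.6 → c = 46.2 px.

46.2 px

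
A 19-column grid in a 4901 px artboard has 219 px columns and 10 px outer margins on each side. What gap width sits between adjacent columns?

Inside the margins: 4901 − 20 = 4881 px.
Columns use 4161 px, leaving 720 px across 18 gaps = 40 px each.

40 px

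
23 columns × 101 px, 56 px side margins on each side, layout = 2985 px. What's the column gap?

Inside the margins: 2985 − 112 = 2873 px.
23·101 + 22g = 2873 → 22g = 550 → g = 25 px.

25 px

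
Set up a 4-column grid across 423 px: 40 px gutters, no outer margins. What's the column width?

75.75 px

4 columns + 3 gutters: 4c + 3·40 = 423.
4c = 423 − 120 = 303, so c = 75.75 px.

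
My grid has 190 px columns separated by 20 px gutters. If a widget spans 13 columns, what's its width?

Span of 13: 13·190 + 12·20 = 2470 + 240 = 2710 px.

2710 px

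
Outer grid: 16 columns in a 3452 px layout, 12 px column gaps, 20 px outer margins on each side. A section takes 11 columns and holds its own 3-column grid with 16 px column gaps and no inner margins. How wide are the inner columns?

770 px

Inside the margins: 3452 − 40 = 3412 px.
Subtracting 15 column gaps of 12 leaves 3232 for 16 columns, so c = 202 px.
Span of 11: 11·202 + 10·12 = 2222 + 120 = 2342 px.
Subtracting 2 column gaps of 16 leaves 2310 for 3 columns, so d = 770 px.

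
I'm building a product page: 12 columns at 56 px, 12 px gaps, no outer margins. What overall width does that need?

804 px

Total width: 12·56 + 11·12 = 804 px.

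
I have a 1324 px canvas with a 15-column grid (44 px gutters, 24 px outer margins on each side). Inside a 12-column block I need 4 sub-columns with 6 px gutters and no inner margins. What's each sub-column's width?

248.5 px

Outer content = 1324 − 2·24 = 1276 px.
1276 − 14·44 = 660; ÷15 gives c = 44 px.
12-column span = 12·44 + 11·44 = 1012 px.
4d + 3·6 = 1012 → 4d = 994 → d = 248.5 px.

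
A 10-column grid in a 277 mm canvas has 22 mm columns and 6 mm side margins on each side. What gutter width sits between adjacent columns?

Content width = 277 − 2·6 = 265 mm.
Columns use 220 mm, leaving 45 mm across 9 gutters = 5 mm each.

5 mm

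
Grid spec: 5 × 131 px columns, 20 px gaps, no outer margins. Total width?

735 px

Frame = 5·131 + 4·20 = 655 + 80 = 735 px.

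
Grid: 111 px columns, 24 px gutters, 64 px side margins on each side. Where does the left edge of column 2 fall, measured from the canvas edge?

199 px

Before column 2: the margin + 1 column + 1 gutter.
Offset = 64 + 1·(111 + 24) = 64 + 135 = 199 px.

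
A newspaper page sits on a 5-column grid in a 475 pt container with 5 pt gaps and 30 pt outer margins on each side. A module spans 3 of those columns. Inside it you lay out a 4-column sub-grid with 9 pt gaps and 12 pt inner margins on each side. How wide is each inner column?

49 pt

Outer content = 475 − 2·30 = 415 pt.
5 columns + 4 gaps: 5c + 4·5 = 415.
5c = 415 − 20 = 395, so c = 79 pt.
3-column span = 3·79 + 2·5 = 247 pt.
Inner content = 247 − 2·12 = 223 pt.
4d + 3·9 = 223 → 4d = 196 → d = 49 pt.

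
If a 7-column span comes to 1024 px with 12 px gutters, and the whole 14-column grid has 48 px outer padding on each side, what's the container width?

7c + 6·12 = 1024 → 7c = 952 → c = 136 px.
Total width: 2·48 + 14·136 + 13·12 = 2156 px.

2156 px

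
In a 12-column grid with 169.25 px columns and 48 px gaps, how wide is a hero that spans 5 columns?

1038.25 px

Span of 5: 5·169.25 + 4·48 = 846.25 + 192 = 1038.25 px.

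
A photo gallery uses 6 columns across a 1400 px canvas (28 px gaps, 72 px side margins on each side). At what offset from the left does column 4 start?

Content = 1400 − 2·72 = 1256 px.
Subtracting 5 gaps of 28 leaves 1116 for 6 columns, so c = 186 px.
Column 4 starts at margin + 3·(column + gutter) = 72 + 3·214 = 714 px.

714 px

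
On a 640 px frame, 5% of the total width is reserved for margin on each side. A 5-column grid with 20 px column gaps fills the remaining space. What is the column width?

640 × (1 − 2·5%) = 640 × 90% = 576 px for the columns.
576 − 4·20 = 496; ÷5 gives c = 99.2 px.

99.2 px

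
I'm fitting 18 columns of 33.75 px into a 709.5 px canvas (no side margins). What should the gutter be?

18·33.75 + 17g = 709.5 → 17g = 102 → g = 6 px.

6 px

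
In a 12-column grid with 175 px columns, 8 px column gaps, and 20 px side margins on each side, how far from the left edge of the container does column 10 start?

Each column+gutter stride is 183 px; 9 of them past the 20 px margin is 20 + 1647 = 1667 px.

1667 px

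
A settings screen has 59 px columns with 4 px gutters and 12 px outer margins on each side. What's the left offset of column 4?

201 px

Before column 4: the margin + 3 columns + 3 gutters.
Offset = 12 + 3·(59 + 4) = 12 + 189 = 201 px.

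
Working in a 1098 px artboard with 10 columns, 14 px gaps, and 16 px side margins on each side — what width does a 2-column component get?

Take off 32 px of margins, leaving 1066 px.
Subtracting 9 gaps of 14 leaves 940 for 10 columns, so c = 94 px.
2 columns plus 1 gap: 188 + 14 = 202 px.

202 px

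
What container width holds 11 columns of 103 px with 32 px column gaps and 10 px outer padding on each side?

Total width: 2·10 + 11·103 + 10·32 = 1473 px.

1473 px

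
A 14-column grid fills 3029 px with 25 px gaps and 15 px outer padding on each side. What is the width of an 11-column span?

2351 px

Take off 30 px of margins, leaving 2999 px.
14c + 13·25 = 2999 → 14c = 2674 → c = 191 px.
11-column span = 11·191 + 10·25 = 2351 px.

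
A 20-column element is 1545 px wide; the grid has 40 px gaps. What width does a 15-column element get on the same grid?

20 columns + 19 gaps: 20c + 19·40 = 1545.
20c = 1545 − 760 = 785, so c = 39.25 px.
15-column span = 15·39.25 + 14·40 = 1148.75 px.

1148.75 px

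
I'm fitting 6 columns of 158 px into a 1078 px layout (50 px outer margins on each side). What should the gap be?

6 px

Take off 100 px of margins, leaving 978 px.
6 columns take 6·158 = 948 px; remaining 30 splits into 5 gaps.
g = 30 / 5 = 6 px.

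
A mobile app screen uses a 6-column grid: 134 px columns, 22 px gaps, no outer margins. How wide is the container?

Summing: 804 + 110 = 914 px.

914 px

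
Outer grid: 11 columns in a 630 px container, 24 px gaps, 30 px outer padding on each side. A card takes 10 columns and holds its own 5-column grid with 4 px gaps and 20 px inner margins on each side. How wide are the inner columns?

Take off 60 px of margins, leaving 570 px.
Subtracting 10 gaps of 24 leaves 330 for 11 columns, so c = 30 px.
10 columns plus 9 gaps: 300 + 216 = 516 px.
Inner content = 516 − 2·20 = 476 px.
5 columns + 4 gaps: 5d + 4·4 = 476.
5d = 476 − 16 = 460, so d = 92 px.

92 px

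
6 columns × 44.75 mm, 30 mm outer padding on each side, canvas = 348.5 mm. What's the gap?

Take off 60 mm of margins, leaving 288.5 mm.
6 columns take 6·44.75 = 268.5 mm; remaining 20 splits into 5 gaps.
g = 20 / 5 = 4 mm.

4 mm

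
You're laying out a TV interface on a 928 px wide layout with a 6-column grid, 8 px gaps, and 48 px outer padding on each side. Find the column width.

132 px

Content width = 928 − 2·48 = 832 px.
6c + 5·8 = 832 → 6c = 792 → c = 132 px.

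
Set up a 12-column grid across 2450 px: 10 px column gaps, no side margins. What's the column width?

12c + 11·10 = 2450 → 12c = 2340 → c = 195 px.

195 px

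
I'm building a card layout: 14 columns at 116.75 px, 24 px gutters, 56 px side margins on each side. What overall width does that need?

2058.5 px

Layout = 2·56 + 14·116.75 + 13·24 = 112 + 1634.5 + 312 = 2058.5 px.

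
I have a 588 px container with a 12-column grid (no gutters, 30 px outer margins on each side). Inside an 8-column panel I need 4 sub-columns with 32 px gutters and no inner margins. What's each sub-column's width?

64 px

Outer content = 588 − 2·30 = 528 px.
528 / 12 = 44 px per column.
8-column span = 8·44 = 352 px.
352 − 3·32 = 256; ÷4 gives d = 64 px.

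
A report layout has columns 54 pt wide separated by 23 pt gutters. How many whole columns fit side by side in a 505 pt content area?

6 columns: 6·54 + 5·23 = 439 pt ≤ 505.
7 columns: 516 pt > 505. So 6.

6 columns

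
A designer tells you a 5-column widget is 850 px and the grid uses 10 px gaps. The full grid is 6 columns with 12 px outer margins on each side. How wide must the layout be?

850 − 4·10 = 810; ÷5 gives c = 162 px.
Total width: 2·12 + 6·162 + 5·10 = 1046 px.

1046 px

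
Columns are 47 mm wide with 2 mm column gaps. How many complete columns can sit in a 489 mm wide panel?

10 columns: 10·47 + 9·2 = 488 mm ≤ 489.
11 columns: 537 mm > 489. So 10.

10 columns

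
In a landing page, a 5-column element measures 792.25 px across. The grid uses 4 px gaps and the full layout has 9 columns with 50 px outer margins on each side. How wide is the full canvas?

5c + 4·4 = 792.25 → 5c = 776.25 → c = 155.25 px.
Total width: 2·50 + 9·155.25 + 8·4 = 1529.25 px.

1529.25 px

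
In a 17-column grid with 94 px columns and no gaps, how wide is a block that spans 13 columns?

13-column span = 13·94 = 1222 px.

1222 px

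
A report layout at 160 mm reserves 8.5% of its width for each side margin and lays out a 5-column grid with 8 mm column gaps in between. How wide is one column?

160 × (1 − 2·8.5%) = 160 × 83% = 132.8 mm for the columns.
5 columns + 4 column gaps: 5c + 4·8 = 132.8.
5c = 132.8 − 32 = 100.8, so c = 20.16 mm.

20.16 mm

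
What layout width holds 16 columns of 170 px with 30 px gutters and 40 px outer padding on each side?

3250 px

Total width: 2·40 + 16·170 + 15·30 = 3250 px.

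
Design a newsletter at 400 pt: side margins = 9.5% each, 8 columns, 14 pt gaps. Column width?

28.25 pt

Each margin = 9.5% of 400 = 38 pt; content = 400 − 2·38 = 324 pt.
Subtracting 7 gaps of 14 leaves 226 for 8 columns, so c = 28.25 pt.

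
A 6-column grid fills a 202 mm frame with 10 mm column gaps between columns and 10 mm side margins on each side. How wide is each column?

22 mm

Take off 20 mm of margins, leaving 182 mm.
6c + 5·10 = 182 → 6c = 132 → c = 22 mm.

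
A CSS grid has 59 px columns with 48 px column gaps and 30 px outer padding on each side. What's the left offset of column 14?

1421 px

Each column+gutter stride is 107 px; 13 of them past the 30 px margin is 30 + 1391 = 1421 px.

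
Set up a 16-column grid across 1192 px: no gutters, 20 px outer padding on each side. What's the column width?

72 px

Content width = 1192 − 2·20 = 1152 px.
16c = 1152 → c = 72 px.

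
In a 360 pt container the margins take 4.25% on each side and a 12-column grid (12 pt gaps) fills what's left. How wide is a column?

360 × (1 − 2·4.25%) = 360 × 91.5% = 329.4 pt for the columns.
12c + 11·12 = 329.4 → 12c = 197.4 → c = 16.45 pt.

16.45 pt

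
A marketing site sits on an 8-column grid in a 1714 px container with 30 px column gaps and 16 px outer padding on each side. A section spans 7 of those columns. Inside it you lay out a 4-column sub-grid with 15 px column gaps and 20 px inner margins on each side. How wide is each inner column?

Take off 32 px of margins, leaving 1682 px.
8c + 7·30 = 1682 → 8c = 1472 → c = 184 px.
Span of 7: 7·184 + 6·30 = 1288 + 180 = 1468 px.
Inner content = 1468 − 2·20 = 1428 px.
4 columns + 3 column gaps: 4d + 3·15 = 1428.
4d = 1428 − 45 = 1383, so d = 345.75 px.

345.75 px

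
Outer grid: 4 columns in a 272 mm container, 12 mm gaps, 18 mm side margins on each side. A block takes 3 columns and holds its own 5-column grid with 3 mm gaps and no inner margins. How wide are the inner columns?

Inside the margins: 272 − 36 = 236 mm.
Subtracting 3 gaps of 12 leaves 200 for 4 columns, so c = 50 mm.
3 columns plus 2 gaps: 150 + 24 = 174 mm.
5d + 4·3 = 174 → 5d = 162 → d = 32.4 mm.

32.4 mm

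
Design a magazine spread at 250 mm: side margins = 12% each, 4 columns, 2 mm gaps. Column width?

46 mm

250 × (1 − 2·12%) = 250 × 76% = 190 mm for the columns.
4 columns + 3 gaps: 4c + 3·2 = 190.
4c = 190 − 6 = 184, so c = 46 mm.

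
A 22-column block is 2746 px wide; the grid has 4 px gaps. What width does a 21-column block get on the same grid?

2621 px

22c + 21·4 = 2746 → 22c = 2662 → c = 121 px.
21 columns plus 20 gaps: 2541 + 80 = 2621 px.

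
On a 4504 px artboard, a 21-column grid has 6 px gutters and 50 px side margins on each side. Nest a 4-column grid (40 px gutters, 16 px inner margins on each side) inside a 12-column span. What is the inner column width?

590.5 px

Subtract both margins: 4504 − 2·50 = 4404 px.
4404 − 20·6 = 4284; ÷21 gives c = 204 px.
12-column span = 12·204 + 11·6 = 2514 px.
Inner content = 2514 − 2·16 = 2482 px.
Subtracting 3 gutters of 40 leaves 2362 for 4 columns, so d = 590.5 px.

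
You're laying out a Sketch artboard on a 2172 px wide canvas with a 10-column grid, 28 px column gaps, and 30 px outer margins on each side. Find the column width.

Inside the margins: 2172 − 60 = 2112 px.
10c + 9·28 = 2112 → 10c = 1860 → c = 186 px.

186 px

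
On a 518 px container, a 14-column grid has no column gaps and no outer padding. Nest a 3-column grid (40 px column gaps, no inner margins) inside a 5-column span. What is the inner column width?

35 px

518 / 14 = 37 px per column.
5-column span = 5·37 = 185 px.
3d + 2·40 = 185 → 3d = 105 → d = 35 px.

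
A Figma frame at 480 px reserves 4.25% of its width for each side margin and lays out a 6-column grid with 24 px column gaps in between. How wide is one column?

53.2 px

480 × (1 − 2·4.25%) = 480 × 91.5% = 439.2 px for the columns.
6c + 5·24 = 439.2 → 6c = 319.2 → c = 53.2 px.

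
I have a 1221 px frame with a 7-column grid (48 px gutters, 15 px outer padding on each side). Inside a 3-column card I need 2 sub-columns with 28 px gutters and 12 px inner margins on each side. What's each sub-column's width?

215.5 px

Outer content = 1221 − 2·15 = 1191 px.
7c + 6·48 = 1191 → 7c = 903 → c = 129 px.
3-column span = 3·129 + 2·48 = 483 px.
Inner content = 483 − 2·12 = 459 px.
459 − 1·28 = 431; ÷2 gives d = 215.5 px.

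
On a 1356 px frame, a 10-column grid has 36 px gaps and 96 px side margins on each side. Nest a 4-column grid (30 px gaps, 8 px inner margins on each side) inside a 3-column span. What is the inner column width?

Take off 192 px of margins, leaving 1164 px.
1164 − 9·36 = 840; ÷10 gives c = 84 px.
Span of 3: 3·84 + 2·36 = 252 + 72 = 324 px.
Inner content = 324 − 2·8 = 308 px.
308 − 3·30 = 218; ÷4 gives d = 54.5 px.

54.5 px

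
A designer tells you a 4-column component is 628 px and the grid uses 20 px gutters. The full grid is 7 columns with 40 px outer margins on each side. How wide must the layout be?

4c + 3·20 = 628 → 4c = 568 → c = 142 px.
Adding margins, columns and gutters: 80 + 994 + 120 = 1194 px.

1194 px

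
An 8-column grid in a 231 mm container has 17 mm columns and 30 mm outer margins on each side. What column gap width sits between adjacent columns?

5 mm

Inside the margins: 231 − 60 = 171 mm.
8·17 + 7g = 171 → 7g = 35 → g = 5 mm.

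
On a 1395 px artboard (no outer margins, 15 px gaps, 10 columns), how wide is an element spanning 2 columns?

10c + 9·15 = 1395 → 10c = 1260 → c = 126 px.
2 columns plus 1 gap: 252 + 15 = 267 px.

267 px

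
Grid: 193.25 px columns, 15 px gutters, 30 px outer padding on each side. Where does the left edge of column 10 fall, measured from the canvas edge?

Column 10 starts at margin + 9·(column + gutter) = 30 + 9·208.25 = 1904.25 px.

1904.25 px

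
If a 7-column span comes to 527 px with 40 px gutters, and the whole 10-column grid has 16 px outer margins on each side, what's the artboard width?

Subtracting 6 gutters of 40 leaves 287 for 7 columns, so c = 41 px.
Artboard = 2·16 + 10·41 + 9·40 = 32 + 410 + 360 = 802 px.

802 px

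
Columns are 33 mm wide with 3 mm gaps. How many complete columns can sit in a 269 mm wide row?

k columns need k·33 + (k−1)·3 = k·36 − 3.
k·36 − 3 ≤ 269 → k ≤ 272 / 36 ≈ 7.56, so k = 7.

7 columns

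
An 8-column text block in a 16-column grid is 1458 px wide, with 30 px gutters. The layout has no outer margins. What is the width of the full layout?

2946 px

1458 − 7·30 = 1248; ÷8 gives c = 156 px.
Total width: 16·156 + 15·30 = 2946 px.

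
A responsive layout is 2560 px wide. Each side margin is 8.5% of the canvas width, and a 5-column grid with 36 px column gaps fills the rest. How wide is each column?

2560 × (1 − 2·8.5%) = 2560 × 83% = 2124.8 px for the columns.
5c + 4·36 = 2124.8 → 5c = 1980.8 → c = 396.16 px.

396.16 px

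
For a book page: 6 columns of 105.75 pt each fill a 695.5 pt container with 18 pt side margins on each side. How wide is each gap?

Content width = 695.5 − 2·18 = 659.5 pt.
Columns use 634.5 pt, leaving 25 pt across 5 gaps = 5 pt each.

5 pt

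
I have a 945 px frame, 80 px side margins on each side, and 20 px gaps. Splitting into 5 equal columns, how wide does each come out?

141 px

Take off 160 px of margins, leaving 785 px.
5c + 4·20 = 785 → 5c = 705 → c = 141 px.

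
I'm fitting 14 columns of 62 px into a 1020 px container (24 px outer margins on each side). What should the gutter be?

8 px

Content width = 1020 − 2·24 = 972 px.
14 columns take 14·62 = 868 px; remaining 104 splits into 13 gutters.
g = 104 / 13 = 8 px.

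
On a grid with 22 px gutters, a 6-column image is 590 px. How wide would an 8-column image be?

794 px

590 − 5·22 = 480; ÷6 gives c = 80 px.
8-column span = 8·80 + 7·22 = 794 px.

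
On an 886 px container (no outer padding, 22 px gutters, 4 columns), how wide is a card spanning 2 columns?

432 px

4c + 3·22 = 886 → 4c = 820 → c = 205 px.
2-column span = 2·205 + 1·22 = 432 px.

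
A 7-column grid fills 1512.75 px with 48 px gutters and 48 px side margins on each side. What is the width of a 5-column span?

998.25 px

Take off 96 px of margins, leaving 1416.75 px.
Subtracting 6 gutters of 48 leaves 1128.75 for 7 columns, so c = 161.25 px.
Span of 5: 5·161.25 + 4·48 = 806.25 + 192 = 998.25 px.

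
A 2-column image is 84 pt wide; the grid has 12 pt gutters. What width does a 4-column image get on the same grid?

180 pt

Subtracting 1 gutter of 12 leaves 72 for 2 columns, so c = 36 pt.
4 columns plus 3 gutters: 144 + 36 = 180 pt.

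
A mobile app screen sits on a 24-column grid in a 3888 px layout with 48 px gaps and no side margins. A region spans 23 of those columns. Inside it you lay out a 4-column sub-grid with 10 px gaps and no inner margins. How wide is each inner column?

24c + 23·48 = 3888 → 24c = 2784 → c = 116 px.
Span of 23: 23·116 + 22·48 = 2668 + 1056 = 3724 px.
4d + 3·10 = 3724 → 4d = 3694 → d = 923.5 px.

923.5 px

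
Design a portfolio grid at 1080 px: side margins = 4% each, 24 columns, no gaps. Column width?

41.4 px

Each margin = 4% of 1080 = 43.2 px; content = 1080 − 2·43.2 = 993.6 px.
993.6 / 24 = 41.4 px per column.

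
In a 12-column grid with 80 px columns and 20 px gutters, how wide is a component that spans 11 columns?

11-column span = 11·80 + 10·20 = 1080 px.

1080 px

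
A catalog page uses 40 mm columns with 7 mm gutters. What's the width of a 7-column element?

7 columns plus 6 gutters: 280 + 42 = 322 mm.

322 mm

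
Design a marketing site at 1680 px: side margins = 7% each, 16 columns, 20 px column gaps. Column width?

71.55 px

Margins: 7% × 1680 = 117.6 px each, so content = 1680 − 235.2 = 1444.8 px.
1444.8 − 15·20 = 1144.8; ÷16 gives c = 71.55 px.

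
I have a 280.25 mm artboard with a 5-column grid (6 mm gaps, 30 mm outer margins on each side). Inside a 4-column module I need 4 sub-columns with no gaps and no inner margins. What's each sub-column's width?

43.75 mm

Outer content = 280.25 − 2·30 = 220.25 mm.
5c + 4·6 = 220.25 → 5c = 196.25 → c = 39.25 mm.
Span of 4: 4·39.25 + 3·6 = 157 + 18 = 175 mm.
4d = 175 → d = 43.75 mm.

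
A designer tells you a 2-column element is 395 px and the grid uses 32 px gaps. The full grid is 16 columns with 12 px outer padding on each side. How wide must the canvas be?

2 columns + 1 gap: 2c + 1·32 = 395.
2c = 395 − 32 = 363, so c = 181.5 px.
Total width: 2·12 + 16·181.5 + 15·32 = 3408 px.

3408 px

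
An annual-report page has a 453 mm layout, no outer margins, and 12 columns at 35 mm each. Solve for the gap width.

3 mm

Columns use 420 mm, leaving 33 mm across 11 gaps = 3 mm each.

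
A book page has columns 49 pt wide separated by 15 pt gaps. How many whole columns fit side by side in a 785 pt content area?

k columns need k·49 + (k−1)·15 = k·64 − 15.
k·64 − 15 ≤ 785 → k ≤ 800 / 64 ≈ 12.50, so k = 12.

12 columns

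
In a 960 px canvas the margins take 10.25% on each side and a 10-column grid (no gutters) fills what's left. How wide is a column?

76.32 px

Margins: 10.25% × 960 = 98.4 px each, so content = 960 − 196.8 = 763.2 px.
10c = 763.2 → c = 76.32 px.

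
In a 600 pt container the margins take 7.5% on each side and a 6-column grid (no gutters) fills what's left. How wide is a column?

85 pt

Each margin = 7.5% of 600 = 45 pt; content = 600 − 2·45 = 510 pt.
With no gutters, each column is 510/6 = 85 pt.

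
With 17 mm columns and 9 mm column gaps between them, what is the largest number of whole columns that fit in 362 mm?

14 columns

Each extra column adds 17 + 9 = 26 mm.
(362 + 9) / 26 = 14.27, so 14 columns fit.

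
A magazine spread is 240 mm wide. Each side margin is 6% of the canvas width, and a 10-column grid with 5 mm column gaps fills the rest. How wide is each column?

16.62 mm

Each margin = 6% of 240 = 14.4 mm; content = 240 − 2·14.4 = 211.2 mm.
Subtracting 9 column gaps of 5 leaves 166.2 for 10 columns, so c = 16.62 mm.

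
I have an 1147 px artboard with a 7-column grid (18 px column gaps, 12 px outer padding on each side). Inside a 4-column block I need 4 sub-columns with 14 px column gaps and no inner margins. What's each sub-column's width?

148 px

Subtract both margins: 1147 − 2·12 = 1123 px.
7c + 6·18 = 1123 → 7c = 1015 → c = 145 px.
Span of 4: 4·145 + 3·18 = 580 + 54 = 634 px.
634 − 3·14 = 592; ÷4 gives d = 148 px.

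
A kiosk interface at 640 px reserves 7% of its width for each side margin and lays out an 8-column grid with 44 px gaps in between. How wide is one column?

640 × (1 − 2·7%) = 640 × 86% = 550.4 px for the columns.
Subtracting 7 gaps of 44 leaves 242.4 for 8 columns, so c = 30.3 px.

30.3 px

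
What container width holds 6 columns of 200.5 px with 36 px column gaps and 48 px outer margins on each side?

Container = 2·48 + 6·200.5 + 5·36 = 96 + 1203 + 180 = 1479 px.

1479 px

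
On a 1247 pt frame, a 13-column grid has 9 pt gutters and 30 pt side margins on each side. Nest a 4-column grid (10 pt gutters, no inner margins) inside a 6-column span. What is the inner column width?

128.25 pt

Take off 60 pt of margins, leaving 1187 pt.
Subtracting 12 gutters of 9 leaves 1079 for 13 columns, so c = 83 pt.
Span of 6: 6·83 + 5·9 = 498 + 45 = 543 pt.
4 columns + 3 gutters: 4d + 3·10 = 543.
4d = 543 − 30 = 513, so d = 128.25 pt.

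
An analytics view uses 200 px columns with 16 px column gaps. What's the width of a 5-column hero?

5-column span = 5·200 + 4·16 = 1064 px.

1064 px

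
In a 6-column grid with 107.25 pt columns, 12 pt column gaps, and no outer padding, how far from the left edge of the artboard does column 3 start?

238.5 pt

No margin, so column 3 starts at 2·(column + gutter) = 2·119.25 = 238.5 pt.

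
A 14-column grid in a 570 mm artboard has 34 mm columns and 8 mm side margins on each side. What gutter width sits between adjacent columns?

6 mm

Content width = 570 − 2·8 = 554 mm.
Columns use 476 mm, leaving 78 mm across 13 gutters = 6 mm each.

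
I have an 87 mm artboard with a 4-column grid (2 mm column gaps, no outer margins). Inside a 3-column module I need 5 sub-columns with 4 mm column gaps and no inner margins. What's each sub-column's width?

9.75 mm

Subtracting 3 column gaps of 2 leaves 81 for 4 columns, so c = 20.25 mm.
3-column span = 3·20.25 + 2·2 = 64.75 mm.
5d + 4·4 = 64.75 → 5d = 48.75 → d = 9.75 mm.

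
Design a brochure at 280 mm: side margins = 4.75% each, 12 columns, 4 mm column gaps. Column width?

Margins: 4.75% × 280 = 13.3 mm each, so content = 280 − 26.6 = 253.4 mm.
253.4 − 11·4 = 209.4; ÷12 gives c = 17.45 mm.

17.45 mm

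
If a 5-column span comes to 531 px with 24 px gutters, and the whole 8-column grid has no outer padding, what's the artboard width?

5 columns + 4 gutters: 5c + 4·24 = 531.
5c = 531 − 96 = 435, so c = 87 px.
Total width: 8·87 + 7·24 = 864 px.

864 px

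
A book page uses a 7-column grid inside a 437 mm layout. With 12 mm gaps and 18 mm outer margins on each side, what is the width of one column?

47 mm

Take off 36 mm of margins, leaving 401 mm.
7 columns + 6 gaps: 7c + 6·12 = 401.
7c = 401 − 72 = 329, so c = 47 mm.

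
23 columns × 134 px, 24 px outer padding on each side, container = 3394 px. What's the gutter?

Take off 48 px of margins, leaving 3346 px.
Columns use 3082 px, leaving 264 px across 22 gutters = 12 px each.

12 px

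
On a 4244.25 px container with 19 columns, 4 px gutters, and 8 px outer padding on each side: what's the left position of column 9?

1790 px

Subtract both margins: 4244.25 − 2·8 = 4228.25 px.
19 columns + 18 gutters: 19c + 18·4 = 4228.25.
19c = 4228.25 − 72 = 4156.25, so c = 218.75 px.
Each column+gutter stride is 222.75 px; 8 of them past the 8 px margin is 8 + 1782 = 1790 px.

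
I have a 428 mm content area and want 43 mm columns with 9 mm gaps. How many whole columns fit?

8 columns

8 columns: 8·43 + 7·9 = 407 mm ≤ 428.
9 columns: 459 mm > 428. So 8.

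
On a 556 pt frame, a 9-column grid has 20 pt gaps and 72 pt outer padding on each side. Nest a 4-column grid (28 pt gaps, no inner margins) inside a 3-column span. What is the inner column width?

10 pt

Inside the margins: 556 − 144 = 412 pt.
Subtracting 8 gaps of 20 leaves 252 for 9 columns, so c = 28 pt.
Span of 3: 3·28 + 2·20 = 84 + 40 = 124 pt.
Subtracting 3 gaps of 28 leaves 40 for 4 columns, so d = 10 pt.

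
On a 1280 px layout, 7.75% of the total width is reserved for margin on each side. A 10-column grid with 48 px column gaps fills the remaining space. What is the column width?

Margins: 7.75% × 1280 = 99.2 px each, so content = 1280 − 198.4 = 1081.6 px.
Subtracting 9 column gaps of 48 leaves 649.6 for 10 columns, so c = 64.96 px.

64.96 px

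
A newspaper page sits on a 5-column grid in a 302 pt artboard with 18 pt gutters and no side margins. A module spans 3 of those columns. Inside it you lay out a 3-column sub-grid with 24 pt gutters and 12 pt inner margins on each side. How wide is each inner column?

34 pt

302 − 4·18 = 230; ÷5 gives c = 46 pt.
Span of 3: 3·46 + 2·18 = 138 + 36 = 174 pt.
Inner content = 174 − 2·12 = 150 pt.
Subtracting 2 gutters of 24 leaves 102 for 3 columns, so d = 34 pt.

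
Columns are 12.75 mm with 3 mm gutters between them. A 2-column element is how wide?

28.5 mm

2 columns plus 1 gutter: 25.5 + 3 = 28.5 mm.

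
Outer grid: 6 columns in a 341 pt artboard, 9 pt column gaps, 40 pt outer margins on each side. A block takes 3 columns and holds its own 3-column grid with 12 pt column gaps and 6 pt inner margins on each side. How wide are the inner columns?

30 pt

Outer content = 341 − 2·40 = 261 pt.
Subtracting 5 column gaps of 9 leaves 216 for 6 columns, so c = 36 pt.
Span of 3: 3·36 + 2·9 = 108 + 18 = 126 pt.
Inner content = 126 − 2·6 = 114 pt.
Subtracting 2 column gaps of 12 leaves 90 for 3 columns, so d = 30 pt.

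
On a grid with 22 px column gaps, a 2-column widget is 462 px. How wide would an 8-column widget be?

1914 px

462 − 1·22 = 440; ÷2 gives c = 220 px.
8 columns plus 7 column gaps: 1760 + 154 = 1914 px.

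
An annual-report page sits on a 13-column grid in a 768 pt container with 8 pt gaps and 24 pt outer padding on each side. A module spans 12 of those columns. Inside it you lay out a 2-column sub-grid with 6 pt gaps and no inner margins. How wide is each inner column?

Outer content = 768 − 2·24 = 720 pt.
720 − 12·8 = 624; ÷13 gives c = 48 pt.
Span of 12: 12·48 + 11·8 = 576 + 88 = 664 pt.
664 − 1·6 = 658; ÷2 gives d = 329 pt.

329 pt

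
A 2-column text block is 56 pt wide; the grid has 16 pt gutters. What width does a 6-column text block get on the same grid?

200 pt

2c + 1·16 = 56 → 2c = 40 → c = 20 pt.
6-column span = 6·20 + 5·16 = 200 pt.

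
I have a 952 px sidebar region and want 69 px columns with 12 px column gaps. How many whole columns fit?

11 columns

k columns need k·69 + (k−1)·12 = k·81 − 12.
k·81 − 12 ≤ 952 → k ≤ 964 / 81 ≈ 11.90, so k = 11.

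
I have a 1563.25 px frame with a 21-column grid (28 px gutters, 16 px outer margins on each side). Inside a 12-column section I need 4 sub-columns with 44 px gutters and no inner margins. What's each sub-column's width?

182.75 px

Outer content = 1563.25 − 2·16 = 1531.25 px.
21 columns + 20 gutters: 21c + 20·28 = 1531.25.
21c = 1531.25 − 560 = 971.25, so c = 46.25 px.
12 columns plus 11 gutters: 555 + 308 = 863 px.
4d + 3·44 = 863 → 4d = 731 → d = 182.75 px.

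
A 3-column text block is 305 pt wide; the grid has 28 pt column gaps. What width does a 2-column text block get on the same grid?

3 columns + 2 column gaps: 3c + 2·28 = 305.
3c = 305 − 56 = 249, so c = 83 pt.
2 columns plus 1 column gap: 166 + 28 = 194 pt.

194 pt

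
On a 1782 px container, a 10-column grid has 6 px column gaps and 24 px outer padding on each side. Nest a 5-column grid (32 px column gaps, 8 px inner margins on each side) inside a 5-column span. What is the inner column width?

Take off 48 px of margins, leaving 1734 px.
1734 − 9·6 = 1680; ÷10 gives c = 168 px.
5-column span = 5·168 + 4·6 = 864 px.
Inner content = 864 − 2·8 = 848 px.
5 columns + 4 column gaps: 5d + 4·32 = 848.
5d = 848 − 128 = 720, so d = 144 px.

144 px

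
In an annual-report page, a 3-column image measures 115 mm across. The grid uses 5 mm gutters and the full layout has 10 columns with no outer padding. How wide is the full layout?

395 mm

Subtracting 2 gutters of 5 leaves 105 for 3 columns, so c = 35 mm.
Total width: 10·35 + 9·5 = 395 mm.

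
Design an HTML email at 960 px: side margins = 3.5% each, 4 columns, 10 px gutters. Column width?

960 × (1 − 2·3.5%) = 960 × 93% = 892.8 px for the columns.
Subtracting 3 gutters of 10 leaves 862.8 for 4 columns, so c = 215.7 px.

215.7 px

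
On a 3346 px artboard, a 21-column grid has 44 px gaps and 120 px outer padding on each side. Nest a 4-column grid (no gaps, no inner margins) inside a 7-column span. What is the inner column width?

251.5 px

Subtract both margins: 3346 − 2·120 = 3106 px.
21c + 20·44 = 3106 → 21c = 2226 → c = 106 px.
Span of 7: 7·106 + 6·44 = 742 + 264 = 1006 px.
4d = 1006 → d = 251.5 px.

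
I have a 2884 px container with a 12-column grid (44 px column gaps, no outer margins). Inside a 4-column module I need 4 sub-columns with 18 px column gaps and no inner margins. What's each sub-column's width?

219.5 px

Subtracting 11 column gaps of 44 leaves 2400 for 12 columns, so c = 200 px.
4 columns plus 3 column gaps: 800 + 132 = 932 px.
4 columns + 3 column gaps: 4d + 3·18 = 932.
4d = 932 − 54 = 878, so d = 219.5 px.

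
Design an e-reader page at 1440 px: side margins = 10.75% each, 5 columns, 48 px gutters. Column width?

1440 × (1 − 2·10.75%) = 1440 × 78.5% = 1130.4 px for the columns.
5c + 4·48 = 1130.4 → 5c = 938.4 → c = 187.68 px.

187.68 px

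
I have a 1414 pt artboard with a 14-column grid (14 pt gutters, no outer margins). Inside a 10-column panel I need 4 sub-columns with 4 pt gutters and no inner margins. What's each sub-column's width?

248.5 pt

14 columns + 13 gutters: 14c + 13·14 = 1414.
14c = 1414 − 182 = 1232, so c = 88 pt.
Span of 10: 10·88 + 9·14 = 880 + 126 = 1006 pt.
4 columns + 3 gutters: 4d + 3·4 = 1006.
4d = 1006 − 12 = 994, so d = 248.5 pt.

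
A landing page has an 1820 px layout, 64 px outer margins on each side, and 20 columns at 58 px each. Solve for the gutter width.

28 px

Inside the margins: 1820 − 128 = 1692 px.
20·58 + 19g = 1692 → 19g = 532 → g = 28 px.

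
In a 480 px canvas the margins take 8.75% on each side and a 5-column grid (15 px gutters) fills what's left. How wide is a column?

67.2 px

Each margin = 8.75% of 480 = 42 px; content = 480 − 2·42 = 396 px.
396 − 4·15 = 336; ÷5 gives c = 67.2 px.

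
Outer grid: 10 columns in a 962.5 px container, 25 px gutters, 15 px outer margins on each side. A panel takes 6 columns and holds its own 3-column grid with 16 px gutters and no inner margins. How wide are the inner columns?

Take off 30 px of margins, leaving 932.5 px.
Subtracting 9 gutters of 25 leaves 707.5 for 10 columns, so c = 70.75 px.
6-column span = 6·70.75 + 5·25 = 549.5 px.
Subtracting 2 gutters of 16 leaves 517.5 for 3 columns, so d = 172.5 px.

172.5 px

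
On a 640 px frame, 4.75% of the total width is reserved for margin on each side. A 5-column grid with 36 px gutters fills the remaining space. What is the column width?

Each margin = 4.75% of 640 = 30.4 px; content = 640 − 2·30.4 = 579.2 px.
5 columns + 4 gutters: 5c + 4·36 = 579.2.
5c = 579.2 − 144 = 435.2, so c = 87.04 px.

87.04 px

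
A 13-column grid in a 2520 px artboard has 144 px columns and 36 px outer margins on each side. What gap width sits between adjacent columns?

48 px

Inside the margins: 2520 − 72 = 2448 px.
13·144 + 12g = 2448 → 12g = 576 → g = 48 px.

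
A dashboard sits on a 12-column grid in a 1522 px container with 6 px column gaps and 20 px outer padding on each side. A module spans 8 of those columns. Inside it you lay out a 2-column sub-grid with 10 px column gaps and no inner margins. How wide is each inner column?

Outer content = 1522 − 2·20 = 1482 px.
12 columns + 11 column gaps: 12c + 11·6 = 1482.
12c = 1482 − 66 = 1416, so c = 118 px.
8 columns plus 7 column gaps: 944 + 42 = 986 px.
Subtracting 1 column gap of 10 leaves 976 for 2 columns, so d = 488 px.

488 px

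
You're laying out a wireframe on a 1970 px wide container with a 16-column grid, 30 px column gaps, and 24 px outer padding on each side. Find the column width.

92 px

Inside the margins: 1970 − 48 = 1922 px.
16c + 15·30 = 1922 → 16c = 1472 → c = 92 px.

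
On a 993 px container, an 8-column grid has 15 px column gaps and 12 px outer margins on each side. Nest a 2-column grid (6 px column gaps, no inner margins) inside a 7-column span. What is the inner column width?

420 px

Inside the margins: 993 − 24 = 969 px.
969 − 7·15 = 864; ÷8 gives c = 108 px.
Span of 7: 7·108 + 6·15 = 756 + 90 = 846 px.
2 columns + 1 column gap: 2d + 1·6 = 846.
2d = 846 − 6 = 840, so d = 420 px.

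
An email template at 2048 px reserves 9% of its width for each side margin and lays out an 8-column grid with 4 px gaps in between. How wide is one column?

Each margin = 9% of 2048 = 184.32 px; content = 2048 − 2·184.32 = 1679.36 px.
Subtracting 7 gaps of 4 leaves 1651.36 for 8 columns, so c = 206.42 px.

206.42 px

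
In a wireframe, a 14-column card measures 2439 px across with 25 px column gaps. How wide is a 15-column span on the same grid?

14c + 13·25 = 2439 → 14c = 2114 → c = 151 px.
15-column span = 15·151 + 14·25 = 2615 px.

2615 px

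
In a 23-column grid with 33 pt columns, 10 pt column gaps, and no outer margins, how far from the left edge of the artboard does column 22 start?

903 pt

No margin, so column 22 starts at 21·(column + gutter) = 21·43 = 903 pt.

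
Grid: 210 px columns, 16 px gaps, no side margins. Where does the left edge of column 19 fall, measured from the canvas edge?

Each column+gutter stride is 226 px; with no margin, 18 of them is 4068 px.

4068 px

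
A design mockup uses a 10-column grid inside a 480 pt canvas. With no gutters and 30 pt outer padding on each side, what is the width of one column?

42 pt

Content width = 480 − 2·30 = 420 pt.
With no gutters, each column is 420/10 = 42 pt.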